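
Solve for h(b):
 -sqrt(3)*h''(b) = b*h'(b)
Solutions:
 h(b) = C1 + C2*erf(sqrt(2)*3^(3/4)*b/6)


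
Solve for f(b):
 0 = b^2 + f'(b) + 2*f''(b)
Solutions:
 f(b) = C1 + C2*exp(-b/2) - b^3/3 + 2*b^2 - 8*b


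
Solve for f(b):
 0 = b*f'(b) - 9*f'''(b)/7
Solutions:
 f(b) = C1 + Integral(C2*airyai(21^(1/3)*b/3) + C3*airybi(21^(1/3)*b/3), b)


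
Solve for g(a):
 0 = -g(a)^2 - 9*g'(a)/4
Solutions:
 g(a) = 9/(C1 + 4*a)


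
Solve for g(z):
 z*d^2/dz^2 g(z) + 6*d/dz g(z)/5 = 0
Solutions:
 g(z) = C1 + C2/z^(1/5)


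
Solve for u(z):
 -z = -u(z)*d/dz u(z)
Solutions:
 u(z) = -sqrt(C1 + z^2)
 u(z) = sqrt(C1 + z^2)


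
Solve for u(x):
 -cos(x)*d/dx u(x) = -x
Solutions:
 u(x) = C1 + Integral(x/cos(x), x)


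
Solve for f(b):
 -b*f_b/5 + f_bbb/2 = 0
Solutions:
 f(b) = C1 + Integral(C2*airyai(2^(1/3)*5^(2/3)*b/5) + C3*airybi(2^(1/3)*5^(2/3)*b/5), b)


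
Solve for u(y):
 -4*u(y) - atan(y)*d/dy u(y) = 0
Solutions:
 u(y) = C1*exp(-4*Integral(1/atan(y), y))


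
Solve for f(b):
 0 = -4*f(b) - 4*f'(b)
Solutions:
 f(b) = C1*exp(-b)


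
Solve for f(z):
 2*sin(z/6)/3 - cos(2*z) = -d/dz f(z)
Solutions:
 f(z) = C1 + sin(2*z)/2 + 4*cos(z/6)


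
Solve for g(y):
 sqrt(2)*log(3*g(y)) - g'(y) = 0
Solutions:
 -sqrt(2)*Integral(1/(log(_y) + log(3)), (_y, g(y)))/2 = C1 - y


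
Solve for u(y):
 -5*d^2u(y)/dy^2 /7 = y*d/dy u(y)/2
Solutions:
 u(y) = C1 + C2*erf(sqrt(35)*y/10)


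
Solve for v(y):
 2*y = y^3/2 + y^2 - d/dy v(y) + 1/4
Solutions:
 v(y) = C1 + y^4/8 + y^3/3 - y^2 + y/4


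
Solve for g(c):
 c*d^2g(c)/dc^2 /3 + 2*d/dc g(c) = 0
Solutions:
 g(c) = C1 + C2/c^5


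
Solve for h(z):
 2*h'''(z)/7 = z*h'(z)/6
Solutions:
 h(z) = C1 + Integral(C2*airyai(126^(1/3)*z/6) + C3*airybi(126^(1/3)*z/6), z)


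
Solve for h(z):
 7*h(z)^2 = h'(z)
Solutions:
 h(z) = -1/(C1 + 7*z)


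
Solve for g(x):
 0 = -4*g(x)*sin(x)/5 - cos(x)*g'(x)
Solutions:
 g(x) = C1*cos(x)^(4/5)


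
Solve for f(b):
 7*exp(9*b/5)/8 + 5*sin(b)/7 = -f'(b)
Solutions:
 f(b) = C1 - 35*exp(9*b/5)/72 + 5*cos(b)/7


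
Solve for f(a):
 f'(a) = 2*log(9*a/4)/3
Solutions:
 f(a) = C1 + 2*a*log(a)/3 - 4*a*log(2)/3 - 2*a/3 + 4*a*log(3)/3


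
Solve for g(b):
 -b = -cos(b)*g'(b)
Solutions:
 g(b) = C1 + Integral(b/cos(b), b)


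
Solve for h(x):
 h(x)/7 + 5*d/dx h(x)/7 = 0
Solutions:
 h(x) = C1*exp(-x/5)


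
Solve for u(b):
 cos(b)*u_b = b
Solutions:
 u(b) = C1 + Integral(b/cos(b), b)


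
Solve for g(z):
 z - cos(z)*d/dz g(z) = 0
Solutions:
 g(z) = C1 + Integral(z/cos(z), z)


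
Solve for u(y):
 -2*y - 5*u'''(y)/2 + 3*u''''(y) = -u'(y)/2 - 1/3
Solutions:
 u(y) = C1 + C2*exp(y*(25/(18*sqrt(354) + 361)^(1/3) + (18*sqrt(354) + 361)^(1/3) + 10)/36)*sin(sqrt(3)*y*(-(18*sqrt(354) + 361)^(1/3) + 25/(18*sqrt(354) + 361)^(1/3))/36) + C3*exp(y*(25/(18*sqrt(354) + 361)^(1/3) + (18*sqrt(354) + 361)^(1/3) + 10)/36)*cos(sqrt(3)*y*(-(18*sqrt(354) + 361)^(1/3) + 25/(18*sqrt(354) + 361)^(1/3))/36) + C4*exp(y*(-(18*sqrt(354) + 361)^(1/3) - 25/(18*sqrt(354) + 361)^(1/3) + 5)/18) + 2*y^2 - 2*y/3


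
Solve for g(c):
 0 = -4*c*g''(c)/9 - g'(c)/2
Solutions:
 g(c) = C1 + C2/c^(1/8)


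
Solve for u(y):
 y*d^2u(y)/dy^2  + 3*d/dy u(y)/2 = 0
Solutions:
 u(y) = C1 + C2/sqrt(y)


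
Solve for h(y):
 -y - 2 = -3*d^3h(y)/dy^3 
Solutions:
 h(y) = C1 + C2*y + C3*y^2 + y^4/72 + y^3/9


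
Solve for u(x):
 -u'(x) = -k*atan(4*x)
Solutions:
 u(x) = C1 + k*(x*atan(4*x) - log(16*x^2 + 1)/8)


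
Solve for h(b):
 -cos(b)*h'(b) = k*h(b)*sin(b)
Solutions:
 h(b) = C1*exp(k*log(cos(b)))


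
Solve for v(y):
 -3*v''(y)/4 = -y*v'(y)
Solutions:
 v(y) = C1 + C2*erfi(sqrt(6)*y/3)


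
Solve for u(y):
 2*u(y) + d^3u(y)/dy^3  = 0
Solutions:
 u(y) = C3*exp(-2^(1/3)*y) + (C1*sin(2^(1/3)*sqrt(3)*y/2) + C2*cos(2^(1/3)*sqrt(3)*y/2))*exp(2^(1/3)*y/2)


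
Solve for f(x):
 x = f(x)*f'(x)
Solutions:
 f(x) = -sqrt(C1 + x^2)
 f(x) = sqrt(C1 + x^2)


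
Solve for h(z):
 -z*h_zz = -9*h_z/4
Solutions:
 h(z) = C1 + C2*z^(13/4)


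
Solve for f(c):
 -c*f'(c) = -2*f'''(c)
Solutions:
 f(c) = C1 + Integral(C2*airyai(2^(2/3)*c/2) + C3*airybi(2^(2/3)*c/2), c)


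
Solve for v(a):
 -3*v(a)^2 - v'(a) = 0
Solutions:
 v(a) = 1/(C1 + 3*a)


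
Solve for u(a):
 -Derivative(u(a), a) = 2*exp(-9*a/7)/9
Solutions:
 u(a) = C1 + 14*exp(-9*a/7)/81


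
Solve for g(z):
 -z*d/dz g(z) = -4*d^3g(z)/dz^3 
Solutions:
 g(z) = C1 + Integral(C2*airyai(2^(1/3)*z/2) + C3*airybi(2^(1/3)*z/2), z)


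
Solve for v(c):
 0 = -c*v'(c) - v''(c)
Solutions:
 v(c) = C1 + C2*erf(sqrt(2)*c/2)


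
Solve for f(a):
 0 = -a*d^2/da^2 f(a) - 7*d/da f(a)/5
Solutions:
 f(a) = C1 + C2/a^(2/5)


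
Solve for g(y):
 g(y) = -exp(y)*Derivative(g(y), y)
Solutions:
 g(y) = C1*exp(exp(-y))


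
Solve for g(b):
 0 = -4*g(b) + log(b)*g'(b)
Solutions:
 g(b) = C1*exp(4*li(b))


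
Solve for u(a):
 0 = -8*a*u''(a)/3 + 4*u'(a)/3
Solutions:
 u(a) = C1 + C2*a^(3/2)


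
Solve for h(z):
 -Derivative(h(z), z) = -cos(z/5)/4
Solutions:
 h(z) = C1 + 5*sin(z/5)/4


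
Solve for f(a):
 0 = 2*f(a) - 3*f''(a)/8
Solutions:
 f(a) = C1*exp(-4*sqrt(3)*a/3) + C2*exp(4*sqrt(3)*a/3)


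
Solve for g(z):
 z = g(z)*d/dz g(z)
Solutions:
 g(z) = -sqrt(C1 + z^2)
 g(z) = sqrt(C1 + z^2)


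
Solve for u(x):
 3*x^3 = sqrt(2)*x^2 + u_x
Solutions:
 u(x) = C1 + 3*x^4/4 - sqrt(2)*x^3/3


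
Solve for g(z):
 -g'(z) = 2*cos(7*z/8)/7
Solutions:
 g(z) = C1 - 16*sin(7*z/8)/49


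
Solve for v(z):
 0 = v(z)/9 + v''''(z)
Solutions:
 v(z) = (C1*sin(sqrt(6)*z/6) + C2*cos(sqrt(6)*z/6))*exp(-sqrt(6)*z/6) + (C3*sin(sqrt(6)*z/6) + C4*cos(sqrt(6)*z/6))*exp(sqrt(6)*z/6)


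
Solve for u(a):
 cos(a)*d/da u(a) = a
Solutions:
 u(a) = C1 + Integral(a/cos(a), a)


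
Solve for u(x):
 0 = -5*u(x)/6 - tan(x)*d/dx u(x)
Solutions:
 u(x) = C1/sin(x)^(5/6)


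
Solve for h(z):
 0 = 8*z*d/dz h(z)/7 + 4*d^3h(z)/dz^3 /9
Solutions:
 h(z) = C1 + Integral(C2*airyai(-18^(1/3)*7^(2/3)*z/7) + C3*airybi(-18^(1/3)*7^(2/3)*z/7), z)


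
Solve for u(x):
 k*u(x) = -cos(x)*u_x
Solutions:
 u(x) = C1*exp(k*(log(sin(x) - 1) - log(sin(x) + 1))/2)


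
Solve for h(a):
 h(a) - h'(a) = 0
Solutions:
 h(a) = C1*exp(a)


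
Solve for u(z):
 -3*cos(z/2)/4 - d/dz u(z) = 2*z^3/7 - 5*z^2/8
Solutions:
 u(z) = C1 - z^4/14 + 5*z^3/24 - 3*sin(z/2)/2


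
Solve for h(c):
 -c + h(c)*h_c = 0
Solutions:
 h(c) = -sqrt(C1 + c^2)
 h(c) = sqrt(C1 + c^2)


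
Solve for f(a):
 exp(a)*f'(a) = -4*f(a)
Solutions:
 f(a) = C1*exp(4*exp(-a))


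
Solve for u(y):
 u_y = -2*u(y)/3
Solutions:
 u(y) = C1*exp(-2*y/3)


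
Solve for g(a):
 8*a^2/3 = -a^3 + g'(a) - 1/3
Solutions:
 g(a) = C1 + a^4/4 + 8*a^3/9 + a/3


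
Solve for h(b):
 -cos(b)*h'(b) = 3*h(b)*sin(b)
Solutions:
 h(b) = C1*cos(b)^3


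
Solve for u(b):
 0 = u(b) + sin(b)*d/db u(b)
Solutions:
 u(b) = C1*sqrt(cos(b) + 1)/sqrt(cos(b) - 1)


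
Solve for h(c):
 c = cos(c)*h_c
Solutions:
 h(c) = C1 + Integral(c/cos(c), c)


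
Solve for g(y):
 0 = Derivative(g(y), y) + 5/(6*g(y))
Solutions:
 g(y) = -sqrt(C1 - 15*y)/3
 g(y) = sqrt(C1 - 15*y)/3


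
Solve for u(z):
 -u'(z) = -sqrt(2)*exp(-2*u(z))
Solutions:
 u(z) = log(-sqrt(C1 + 2*sqrt(2)*z))
 u(z) = log(C1 + 2*sqrt(2)*z)/2


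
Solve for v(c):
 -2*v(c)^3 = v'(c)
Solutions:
 v(c) = -sqrt(2)*sqrt(-1/(C1 - 2*c))/2
 v(c) = sqrt(2)*sqrt(-1/(C1 - 2*c))/2


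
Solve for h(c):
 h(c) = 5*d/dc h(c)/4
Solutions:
 h(c) = C1*exp(4*c/5)


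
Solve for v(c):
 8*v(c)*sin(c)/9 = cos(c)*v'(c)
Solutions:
 v(c) = C1/cos(c)^(8/9)


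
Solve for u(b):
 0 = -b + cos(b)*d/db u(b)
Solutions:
 u(b) = C1 + Integral(b/cos(b), b)


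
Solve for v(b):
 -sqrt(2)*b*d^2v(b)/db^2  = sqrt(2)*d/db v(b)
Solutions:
 v(b) = C1 + C2*log(b)


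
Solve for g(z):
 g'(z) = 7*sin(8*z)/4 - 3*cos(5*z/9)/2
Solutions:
 g(z) = C1 - 27*sin(5*z/9)/10 - 7*cos(8*z)/32


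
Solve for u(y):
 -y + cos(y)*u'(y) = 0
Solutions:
 u(y) = C1 + Integral(y/cos(y), y)


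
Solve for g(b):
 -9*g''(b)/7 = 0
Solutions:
 g(b) = C1 + C2*b


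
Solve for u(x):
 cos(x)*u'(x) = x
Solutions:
 u(x) = C1 + Integral(x/cos(x), x)


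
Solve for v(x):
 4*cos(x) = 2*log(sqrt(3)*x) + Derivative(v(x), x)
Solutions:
 v(x) = C1 - 2*x*log(x) - x*log(3) + 2*x + 4*sin(x)


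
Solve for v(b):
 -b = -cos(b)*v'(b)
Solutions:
 v(b) = C1 + Integral(b/cos(b), b)


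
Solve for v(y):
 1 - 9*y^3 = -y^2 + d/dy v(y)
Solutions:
 v(y) = C1 - 9*y^4/4 + y^3/3 + y


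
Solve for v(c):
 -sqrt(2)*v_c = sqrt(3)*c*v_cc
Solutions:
 v(c) = C1 + C2*c^(1 - sqrt(6)/3)


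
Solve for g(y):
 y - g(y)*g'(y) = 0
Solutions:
 g(y) = -sqrt(C1 + y^2)
 g(y) = sqrt(C1 + y^2)


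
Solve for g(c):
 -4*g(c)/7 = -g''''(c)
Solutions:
 g(c) = C1*exp(-sqrt(2)*7^(3/4)*c/7) + C2*exp(sqrt(2)*7^(3/4)*c/7) + C3*sin(sqrt(2)*7^(3/4)*c/7) + C4*cos(sqrt(2)*7^(3/4)*c/7)


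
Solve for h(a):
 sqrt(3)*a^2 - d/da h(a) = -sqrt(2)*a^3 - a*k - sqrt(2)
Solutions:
 h(a) = C1 + sqrt(2)*a^4/4 + sqrt(3)*a^3/3 + a^2*k/2 + sqrt(2)*a


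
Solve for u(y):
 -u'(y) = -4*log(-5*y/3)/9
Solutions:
 u(y) = C1 + 4*y*log(-y)/9 + 4*y*(-log(3) - 1 + log(5))/9


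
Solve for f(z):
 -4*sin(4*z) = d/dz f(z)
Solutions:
 f(z) = C1 + cos(4*z)


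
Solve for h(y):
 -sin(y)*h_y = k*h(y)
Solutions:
 h(y) = C1*exp(k*(-log(cos(y) - 1) + log(cos(y) + 1))/2)


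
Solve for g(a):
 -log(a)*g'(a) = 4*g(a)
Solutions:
 g(a) = C1*exp(-4*li(a))


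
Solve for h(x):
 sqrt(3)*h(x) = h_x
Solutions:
 h(x) = C1*exp(sqrt(3)*x)


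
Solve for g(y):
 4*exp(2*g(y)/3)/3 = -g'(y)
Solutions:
 g(y) = 3*log(-sqrt(-1/(C1 - 4*y))) - 3*log(2)/2 + 3*log(3)
 g(y) = 3*log(-1/(C1 - 4*y))/2 - 3*log(2)/2 + 3*log(3)


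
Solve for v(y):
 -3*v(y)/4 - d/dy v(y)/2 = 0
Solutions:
 v(y) = C1*exp(-3*y/2)


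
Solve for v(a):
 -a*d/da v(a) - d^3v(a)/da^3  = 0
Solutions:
 v(a) = C1 + Integral(C2*airyai(-a) + C3*airybi(-a), a)


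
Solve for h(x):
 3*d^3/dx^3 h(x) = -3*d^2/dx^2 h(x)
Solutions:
 h(x) = C1 + C2*x + C3*exp(-x)


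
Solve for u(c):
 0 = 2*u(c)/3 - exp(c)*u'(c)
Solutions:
 u(c) = C1*exp(-2*exp(-c)/3)


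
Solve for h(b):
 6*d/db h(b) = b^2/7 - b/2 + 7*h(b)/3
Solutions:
 h(b) = C1*exp(7*b/18) - 3*b^2/49 - 69*b/686 - 621/2401


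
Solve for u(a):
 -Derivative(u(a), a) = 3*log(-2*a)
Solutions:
 u(a) = C1 - 3*a*log(-a) + 3*a*(1 - log(2))


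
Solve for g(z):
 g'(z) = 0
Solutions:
 g(z) = C1


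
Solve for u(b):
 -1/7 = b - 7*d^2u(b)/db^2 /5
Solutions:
 u(b) = C1 + C2*b + 5*b^3/42 + 5*b^2/98


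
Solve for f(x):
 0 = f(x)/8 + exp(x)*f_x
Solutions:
 f(x) = C1*exp(exp(-x)/8)


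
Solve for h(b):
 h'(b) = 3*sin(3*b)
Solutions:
 h(b) = C1 - cos(3*b)


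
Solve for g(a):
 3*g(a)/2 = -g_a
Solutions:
 g(a) = C1*exp(-3*a/2)


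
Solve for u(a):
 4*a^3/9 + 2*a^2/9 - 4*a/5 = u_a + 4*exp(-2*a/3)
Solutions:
 u(a) = C1 + a^4/9 + 2*a^3/27 - 2*a^2/5 + 6*exp(-2*a/3)


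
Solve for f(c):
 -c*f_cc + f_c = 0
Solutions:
 f(c) = C1 + C2*c^2


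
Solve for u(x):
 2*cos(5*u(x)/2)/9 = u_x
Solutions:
 -2*x/9 - log(sin(5*u(x)/2) - 1)/5 + log(sin(5*u(x)/2) + 1)/5 = C1


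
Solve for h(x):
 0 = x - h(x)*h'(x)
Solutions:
 h(x) = -sqrt(C1 + x^2)
 h(x) = sqrt(C1 + x^2)


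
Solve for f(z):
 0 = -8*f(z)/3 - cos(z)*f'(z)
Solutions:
 f(z) = C1*(sin(z) - 1)^(4/3)/(sin(z) + 1)^(4/3)


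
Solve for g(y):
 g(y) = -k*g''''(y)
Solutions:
 g(y) = C1*exp(-y*(-1/k)^(1/4)) + C2*exp(y*(-1/k)^(1/4)) + C3*exp(-I*y*(-1/k)^(1/4)) + C4*exp(I*y*(-1/k)^(1/4))


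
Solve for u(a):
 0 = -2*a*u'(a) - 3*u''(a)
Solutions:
 u(a) = C1 + C2*erf(sqrt(3)*a/3)


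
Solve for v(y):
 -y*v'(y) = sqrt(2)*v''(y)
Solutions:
 v(y) = C1 + C2*erf(2^(1/4)*y/2)


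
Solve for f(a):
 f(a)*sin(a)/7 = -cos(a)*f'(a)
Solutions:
 f(a) = C1*cos(a)^(1/7)


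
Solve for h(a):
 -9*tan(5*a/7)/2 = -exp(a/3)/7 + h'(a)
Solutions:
 h(a) = C1 + 3*exp(a/3)/7 + 63*log(cos(5*a/7))/10


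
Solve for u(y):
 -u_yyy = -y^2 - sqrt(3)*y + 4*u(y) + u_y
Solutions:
 u(y) = C1*exp(-3^(1/3)*y*(-(18 + sqrt(327))^(1/3) + 3^(1/3)/(18 + sqrt(327))^(1/3))/6)*sin(3^(1/6)*y*(3/(18 + sqrt(327))^(1/3) + 3^(2/3)*(18 + sqrt(327))^(1/3))/6) + C2*exp(-3^(1/3)*y*(-(18 + sqrt(327))^(1/3) + 3^(1/3)/(18 + sqrt(327))^(1/3))/6)*cos(3^(1/6)*y*(3/(18 + sqrt(327))^(1/3) + 3^(2/3)*(18 + sqrt(327))^(1/3))/6) + C3*exp(3^(1/3)*y*(-(18 + sqrt(327))^(1/3) + 3^(1/3)/(18 + sqrt(327))^(1/3))/3) + y^2/4 - y/8 + sqrt(3)*y/4 - sqrt(3)/16 + 1/32


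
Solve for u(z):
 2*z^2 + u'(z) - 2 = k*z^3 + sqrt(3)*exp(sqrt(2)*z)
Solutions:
 u(z) = C1 + k*z^4/4 - 2*z^3/3 + 2*z + sqrt(6)*exp(sqrt(2)*z)/2


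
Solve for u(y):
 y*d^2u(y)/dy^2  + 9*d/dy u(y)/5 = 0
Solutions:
 u(y) = C1 + C2/y^(4/5)


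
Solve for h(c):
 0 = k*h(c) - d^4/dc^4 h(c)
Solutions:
 h(c) = C1*exp(-c*k^(1/4)) + C2*exp(c*k^(1/4)) + C3*exp(-I*c*k^(1/4)) + C4*exp(I*c*k^(1/4))


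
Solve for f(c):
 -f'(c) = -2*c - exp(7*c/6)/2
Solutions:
 f(c) = C1 + c^2 + 3*exp(7*c/6)/7


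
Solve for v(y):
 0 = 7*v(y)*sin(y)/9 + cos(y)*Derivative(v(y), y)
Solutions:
 v(y) = C1*cos(y)^(7/9)


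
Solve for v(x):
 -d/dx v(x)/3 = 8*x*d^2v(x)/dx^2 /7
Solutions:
 v(x) = C1 + C2*x^(17/24)


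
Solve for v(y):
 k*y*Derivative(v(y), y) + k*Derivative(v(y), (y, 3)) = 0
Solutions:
 v(y) = C1 + Integral(C2*airyai(-y) + C3*airybi(-y), y)


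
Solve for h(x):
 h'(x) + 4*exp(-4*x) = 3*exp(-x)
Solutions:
 h(x) = C1 - 3*exp(-x) + exp(-4*x)


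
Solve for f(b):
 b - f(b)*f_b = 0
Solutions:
 f(b) = -sqrt(C1 + b^2)
 f(b) = sqrt(C1 + b^2)


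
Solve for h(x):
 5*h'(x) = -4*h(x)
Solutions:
 h(x) = C1*exp(-4*x/5)


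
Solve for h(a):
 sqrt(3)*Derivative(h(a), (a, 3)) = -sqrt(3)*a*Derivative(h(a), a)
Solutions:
 h(a) = C1 + Integral(C2*airyai(-a) + C3*airybi(-a), a)


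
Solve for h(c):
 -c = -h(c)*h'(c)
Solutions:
 h(c) = -sqrt(C1 + c^2)
 h(c) = sqrt(C1 + c^2)


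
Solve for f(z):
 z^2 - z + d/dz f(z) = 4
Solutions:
 f(z) = C1 - z^3/3 + z^2/2 + 4*z


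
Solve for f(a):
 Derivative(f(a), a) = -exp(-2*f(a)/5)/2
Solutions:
 f(a) = 5*log(-sqrt(C1 - a)) - 5*log(5)/2
 f(a) = 5*log(C1 - a/5)/2


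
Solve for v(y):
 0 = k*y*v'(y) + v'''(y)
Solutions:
 v(y) = C1 + Integral(C2*airyai(y*(-k)^(1/3)) + C3*airybi(y*(-k)^(1/3)), y)


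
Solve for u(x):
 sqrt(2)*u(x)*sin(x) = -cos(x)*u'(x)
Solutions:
 u(x) = C1*cos(x)^(sqrt(2))


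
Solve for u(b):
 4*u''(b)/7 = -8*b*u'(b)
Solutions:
 u(b) = C1 + C2*erf(sqrt(7)*b)


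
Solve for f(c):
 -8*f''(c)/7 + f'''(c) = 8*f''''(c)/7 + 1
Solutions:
 f(c) = C1 + C2*c - 7*c^2/16 + (C3*sin(3*sqrt(23)*c/16) + C4*cos(3*sqrt(23)*c/16))*exp(7*c/16)


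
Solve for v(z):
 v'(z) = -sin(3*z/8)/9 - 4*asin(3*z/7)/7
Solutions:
 v(z) = C1 - 4*z*asin(3*z/7)/7 - 4*sqrt(49 - 9*z^2)/21 + 8*cos(3*z/8)/27


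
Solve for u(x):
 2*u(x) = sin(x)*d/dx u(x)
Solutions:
 u(x) = C1*(cos(x) - 1)/(cos(x) + 1)


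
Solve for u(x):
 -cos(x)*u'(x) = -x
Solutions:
 u(x) = C1 + Integral(x/cos(x), x)


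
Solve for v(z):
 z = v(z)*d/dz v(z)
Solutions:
 v(z) = -sqrt(C1 + z^2)
 v(z) = sqrt(C1 + z^2)


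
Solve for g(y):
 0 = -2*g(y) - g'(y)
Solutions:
 g(y) = C1*exp(-2*y)


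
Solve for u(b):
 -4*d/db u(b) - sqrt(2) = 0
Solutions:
 u(b) = C1 - sqrt(2)*b/4


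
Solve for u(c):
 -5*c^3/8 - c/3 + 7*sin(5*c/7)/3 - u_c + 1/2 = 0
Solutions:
 u(c) = C1 - 5*c^4/32 - c^2/6 + c/2 - 49*cos(5*c/7)/15


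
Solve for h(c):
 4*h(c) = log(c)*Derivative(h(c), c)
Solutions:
 h(c) = C1*exp(4*li(c))


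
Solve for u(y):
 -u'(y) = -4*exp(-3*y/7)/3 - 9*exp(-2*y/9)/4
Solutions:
 u(y) = C1 - 28*exp(-3*y/7)/9 - 81*exp(-2*y/9)/8


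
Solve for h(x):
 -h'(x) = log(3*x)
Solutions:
 h(x) = C1 - x*log(x) - x*log(3) + x


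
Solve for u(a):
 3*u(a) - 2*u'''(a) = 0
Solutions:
 u(a) = C3*exp(2^(2/3)*3^(1/3)*a/2) + (C1*sin(2^(2/3)*3^(5/6)*a/4) + C2*cos(2^(2/3)*3^(5/6)*a/4))*exp(-2^(2/3)*3^(1/3)*a/4)


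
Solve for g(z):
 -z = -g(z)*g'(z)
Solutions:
 g(z) = -sqrt(C1 + z^2)
 g(z) = sqrt(C1 + z^2)


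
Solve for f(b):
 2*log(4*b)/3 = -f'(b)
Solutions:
 f(b) = C1 - 2*b*log(b)/3 - 4*b*log(2)/3 + 2*b/3


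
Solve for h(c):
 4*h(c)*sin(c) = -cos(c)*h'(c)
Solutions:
 h(c) = C1*cos(c)^4


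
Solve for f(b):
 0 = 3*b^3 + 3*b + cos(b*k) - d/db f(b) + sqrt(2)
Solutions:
 f(b) = C1 + 3*b^4/4 + 3*b^2/2 + sqrt(2)*b + sin(b*k)/k


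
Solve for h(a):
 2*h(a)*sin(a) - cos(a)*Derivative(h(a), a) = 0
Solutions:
 h(a) = C1/cos(a)^2


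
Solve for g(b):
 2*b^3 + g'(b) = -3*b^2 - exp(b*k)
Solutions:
 g(b) = C1 - b^4/2 - b^3 - exp(b*k)/k


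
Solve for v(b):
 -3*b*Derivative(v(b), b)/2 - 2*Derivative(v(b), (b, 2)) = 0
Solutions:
 v(b) = C1 + C2*erf(sqrt(6)*b/4)


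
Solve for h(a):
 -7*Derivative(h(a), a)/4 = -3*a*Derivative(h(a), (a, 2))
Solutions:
 h(a) = C1 + C2*a^(19/12)


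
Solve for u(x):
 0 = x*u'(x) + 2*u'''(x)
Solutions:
 u(x) = C1 + Integral(C2*airyai(-2^(2/3)*x/2) + C3*airybi(-2^(2/3)*x/2), x)


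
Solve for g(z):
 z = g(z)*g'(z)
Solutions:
 g(z) = -sqrt(C1 + z^2)
 g(z) = sqrt(C1 + z^2)


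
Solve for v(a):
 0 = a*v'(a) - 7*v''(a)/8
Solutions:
 v(a) = C1 + C2*erfi(2*sqrt(7)*a/7)


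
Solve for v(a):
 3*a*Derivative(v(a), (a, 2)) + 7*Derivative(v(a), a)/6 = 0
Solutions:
 v(a) = C1 + C2*a^(11/18)


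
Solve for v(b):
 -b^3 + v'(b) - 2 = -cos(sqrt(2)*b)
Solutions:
 v(b) = C1 + b^4/4 + 2*b - sqrt(2)*sin(sqrt(2)*b)/2


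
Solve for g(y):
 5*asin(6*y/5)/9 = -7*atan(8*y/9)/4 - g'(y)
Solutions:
 g(y) = C1 - 5*y*asin(6*y/5)/9 - 7*y*atan(8*y/9)/4 - 5*sqrt(25 - 36*y^2)/54 + 63*log(64*y^2 + 81)/64


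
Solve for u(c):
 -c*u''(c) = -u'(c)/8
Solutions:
 u(c) = C1 + C2*c^(9/8)


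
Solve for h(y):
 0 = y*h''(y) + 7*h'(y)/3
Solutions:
 h(y) = C1 + C2/y^(4/3)


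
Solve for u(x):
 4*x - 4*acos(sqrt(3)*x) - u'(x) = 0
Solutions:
 u(x) = C1 + 2*x^2 - 4*x*acos(sqrt(3)*x) + 4*sqrt(3)*sqrt(1 - 3*x^2)/3


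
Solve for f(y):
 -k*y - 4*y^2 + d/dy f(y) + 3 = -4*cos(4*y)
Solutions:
 f(y) = C1 + k*y^2/2 + 4*y^3/3 - 3*y - sin(4*y)


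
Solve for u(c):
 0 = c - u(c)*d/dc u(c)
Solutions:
 u(c) = -sqrt(C1 + c^2)
 u(c) = sqrt(C1 + c^2)


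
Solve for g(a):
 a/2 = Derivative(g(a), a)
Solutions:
 g(a) = C1 + a^2/4


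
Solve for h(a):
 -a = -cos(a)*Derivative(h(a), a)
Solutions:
 h(a) = C1 + Integral(a/cos(a), a)


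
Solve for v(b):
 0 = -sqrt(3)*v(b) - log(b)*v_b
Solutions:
 v(b) = C1*exp(-sqrt(3)*li(b))


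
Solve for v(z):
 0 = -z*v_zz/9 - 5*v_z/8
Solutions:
 v(z) = C1 + C2/z^(37/8)


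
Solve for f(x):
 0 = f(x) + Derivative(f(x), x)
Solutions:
 f(x) = C1*exp(-x)


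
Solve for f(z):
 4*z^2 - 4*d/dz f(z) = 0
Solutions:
 f(z) = C1 + z^3/3


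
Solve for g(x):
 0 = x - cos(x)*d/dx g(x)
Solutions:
 g(x) = C1 + Integral(x/cos(x), x)


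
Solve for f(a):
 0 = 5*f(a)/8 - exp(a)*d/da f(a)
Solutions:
 f(a) = C1*exp(-5*exp(-a)/8)


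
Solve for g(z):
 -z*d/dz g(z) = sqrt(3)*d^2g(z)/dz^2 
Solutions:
 g(z) = C1 + C2*erf(sqrt(2)*3^(3/4)*z/6)


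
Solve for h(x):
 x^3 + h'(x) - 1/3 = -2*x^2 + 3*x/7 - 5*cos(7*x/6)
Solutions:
 h(x) = C1 - x^4/4 - 2*x^3/3 + 3*x^2/14 + x/3 - 30*sin(7*x/6)/7


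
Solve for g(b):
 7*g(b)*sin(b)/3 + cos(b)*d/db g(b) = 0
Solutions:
 g(b) = C1*cos(b)^(7/3)


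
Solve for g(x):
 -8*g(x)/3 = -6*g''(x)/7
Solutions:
 g(x) = C1*exp(-2*sqrt(7)*x/3) + C2*exp(2*sqrt(7)*x/3)


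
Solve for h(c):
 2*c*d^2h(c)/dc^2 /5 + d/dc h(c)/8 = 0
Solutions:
 h(c) = C1 + C2*c^(11/16)


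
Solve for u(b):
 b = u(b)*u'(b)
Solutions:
 u(b) = -sqrt(C1 + b^2)
 u(b) = sqrt(C1 + b^2)


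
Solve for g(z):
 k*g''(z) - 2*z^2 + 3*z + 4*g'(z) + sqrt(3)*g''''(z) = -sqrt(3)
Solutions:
 g(z) = C1 + C2*exp(z*(3^(1/3)*k/(sqrt(sqrt(3)*k^3 + 324) + 18)^(1/3) - 3^(1/6)*(sqrt(sqrt(3)*k^3 + 324) + 18)^(1/3))/3) + C3*exp(z*(4*sqrt(3)*k/((-3^(1/6) + 3^(2/3)*I)*(sqrt(sqrt(3)*k^3 + 324) + 18)^(1/3)) + 3^(1/6)*(sqrt(sqrt(3)*k^3 + 324) + 18)^(1/3) - 3^(2/3)*I*(sqrt(sqrt(3)*k^3 + 324) + 18)^(1/3))/6) + C4*exp(z*(-4*sqrt(3)*k/((3^(1/6) + 3^(2/3)*I)*(sqrt(sqrt(3)*k^3 + 324) + 18)^(1/3)) + 3^(1/6)*(sqrt(sqrt(3)*k^3 + 324) + 18)^(1/3) + 3^(2/3)*I*(sqrt(sqrt(3)*k^3 + 324) + 18)^(1/3))/6) + k^2*z/16 - k*z^2/8 + 3*k*z/16 + z^3/6 - 3*z^2/8 - sqrt(3)*z/4


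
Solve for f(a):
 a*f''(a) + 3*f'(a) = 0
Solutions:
 f(a) = C1 + C2/a^2


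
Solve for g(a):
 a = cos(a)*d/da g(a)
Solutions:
 g(a) = C1 + Integral(a/cos(a), a)


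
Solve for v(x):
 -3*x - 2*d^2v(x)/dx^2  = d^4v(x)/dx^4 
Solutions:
 v(x) = C1 + C2*x + C3*sin(sqrt(2)*x) + C4*cos(sqrt(2)*x) - x^3/4


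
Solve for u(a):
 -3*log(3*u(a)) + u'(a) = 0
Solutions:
 -Integral(1/(log(_y) + log(3)), (_y, u(a)))/3 = C1 - a


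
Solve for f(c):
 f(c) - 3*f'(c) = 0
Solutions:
 f(c) = C1*exp(c/3)


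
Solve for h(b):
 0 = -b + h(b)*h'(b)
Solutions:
 h(b) = -sqrt(C1 + b^2)
 h(b) = sqrt(C1 + b^2)


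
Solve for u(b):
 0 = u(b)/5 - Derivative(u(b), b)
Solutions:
 u(b) = C1*exp(b/5)


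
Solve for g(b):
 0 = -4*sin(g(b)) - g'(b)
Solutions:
 g(b) = -acos((-C1 - exp(8*b))/(C1 - exp(8*b))) + 2*pi
 g(b) = acos((-C1 - exp(8*b))/(C1 - exp(8*b)))


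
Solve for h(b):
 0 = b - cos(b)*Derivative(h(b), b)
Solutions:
 h(b) = C1 + Integral(b/cos(b), b)


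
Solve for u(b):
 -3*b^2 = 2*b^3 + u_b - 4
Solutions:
 u(b) = C1 - b^4/2 - b^3 + 4*b


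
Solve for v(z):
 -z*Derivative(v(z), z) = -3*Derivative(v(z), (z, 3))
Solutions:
 v(z) = C1 + Integral(C2*airyai(3^(2/3)*z/3) + C3*airybi(3^(2/3)*z/3), z)


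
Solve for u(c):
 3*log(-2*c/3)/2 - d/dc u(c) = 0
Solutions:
 u(c) = C1 + 3*c*log(-c)/2 + 3*c*(-log(3) - 1 + log(2))/2


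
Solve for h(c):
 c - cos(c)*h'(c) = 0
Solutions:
 h(c) = C1 + Integral(c/cos(c), c)


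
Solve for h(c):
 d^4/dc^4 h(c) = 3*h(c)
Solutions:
 h(c) = C1*exp(-3^(1/4)*c) + C2*exp(3^(1/4)*c) + C3*sin(3^(1/4)*c) + C4*cos(3^(1/4)*c)


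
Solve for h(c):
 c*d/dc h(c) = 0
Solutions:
 h(c) = C1


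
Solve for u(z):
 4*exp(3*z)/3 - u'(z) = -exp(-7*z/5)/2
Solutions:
 u(z) = C1 + 4*exp(3*z)/9 - 5*exp(-7*z/5)/14


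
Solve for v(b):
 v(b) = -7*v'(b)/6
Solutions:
 v(b) = C1*exp(-6*b/7)


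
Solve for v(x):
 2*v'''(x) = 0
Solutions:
 v(x) = C1 + C2*x + C3*x^2


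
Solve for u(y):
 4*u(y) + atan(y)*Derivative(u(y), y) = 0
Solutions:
 u(y) = C1*exp(-4*Integral(1/atan(y), y))


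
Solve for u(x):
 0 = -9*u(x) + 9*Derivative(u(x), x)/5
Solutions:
 u(x) = C1*exp(5*x)


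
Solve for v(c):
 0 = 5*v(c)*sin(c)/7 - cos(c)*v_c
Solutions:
 v(c) = C1/cos(c)^(5/7)


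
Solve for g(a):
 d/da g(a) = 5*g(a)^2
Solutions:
 g(a) = -1/(C1 + 5*a)


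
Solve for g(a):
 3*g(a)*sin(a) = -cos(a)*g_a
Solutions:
 g(a) = C1*cos(a)^3


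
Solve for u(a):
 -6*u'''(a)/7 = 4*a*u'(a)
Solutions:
 u(a) = C1 + Integral(C2*airyai(-14^(1/3)*3^(2/3)*a/3) + C3*airybi(-14^(1/3)*3^(2/3)*a/3), a)


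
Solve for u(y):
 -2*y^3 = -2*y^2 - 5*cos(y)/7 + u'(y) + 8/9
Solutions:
 u(y) = C1 - y^4/2 + 2*y^3/3 - 8*y/9 + 5*sin(y)/7


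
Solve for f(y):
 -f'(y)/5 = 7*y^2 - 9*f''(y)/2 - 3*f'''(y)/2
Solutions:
 f(y) = C1 + C2*exp(y*(-45 + sqrt(2145))/30) + C3*exp(-y*(45 + sqrt(2145))/30) - 35*y^3/3 - 1575*y^2/2 - 71925*y/2


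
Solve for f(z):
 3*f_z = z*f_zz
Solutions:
 f(z) = C1 + C2*z^4


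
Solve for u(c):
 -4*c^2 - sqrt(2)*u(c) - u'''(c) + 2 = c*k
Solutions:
 u(c) = C3*exp(-2^(1/6)*c) - 2*sqrt(2)*c^2 - sqrt(2)*c*k/2 + (C1*sin(2^(1/6)*sqrt(3)*c/2) + C2*cos(2^(1/6)*sqrt(3)*c/2))*exp(2^(1/6)*c/2) + sqrt(2)


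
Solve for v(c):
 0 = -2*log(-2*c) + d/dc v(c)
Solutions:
 v(c) = C1 + 2*c*log(-c) + 2*c*(-1 + log(2))


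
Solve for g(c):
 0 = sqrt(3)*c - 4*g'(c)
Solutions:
 g(c) = C1 + sqrt(3)*c^2/8


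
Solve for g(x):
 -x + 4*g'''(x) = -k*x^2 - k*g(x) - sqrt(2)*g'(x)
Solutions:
 g(x) = C1*exp(x*(3^(1/3)*(9*k + sqrt(3)*sqrt(27*k^2 + 2*sqrt(2)))^(1/3)/12 - 3^(5/6)*I*(9*k + sqrt(3)*sqrt(27*k^2 + 2*sqrt(2)))^(1/3)/12 + sqrt(2)/((-3^(1/3) + 3^(5/6)*I)*(9*k + sqrt(3)*sqrt(27*k^2 + 2*sqrt(2)))^(1/3)))) + C2*exp(x*(3^(1/3)*(9*k + sqrt(3)*sqrt(27*k^2 + 2*sqrt(2)))^(1/3)/12 + 3^(5/6)*I*(9*k + sqrt(3)*sqrt(27*k^2 + 2*sqrt(2)))^(1/3)/12 - sqrt(2)/((3^(1/3) + 3^(5/6)*I)*(9*k + sqrt(3)*sqrt(27*k^2 + 2*sqrt(2)))^(1/3)))) + C3*exp(3^(1/3)*x*(-(9*k + sqrt(3)*sqrt(27*k^2 + 2*sqrt(2)))^(1/3) + sqrt(2)*3^(1/3)/(9*k + sqrt(3)*sqrt(27*k^2 + 2*sqrt(2)))^(1/3))/6) - x^2 + x/k + 2*sqrt(2)*x/k - 4/k^2 - sqrt(2)/k^2


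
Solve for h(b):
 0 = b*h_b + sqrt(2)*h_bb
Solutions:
 h(b) = C1 + C2*erf(2^(1/4)*b/2)


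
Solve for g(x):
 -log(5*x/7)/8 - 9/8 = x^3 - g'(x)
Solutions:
 g(x) = C1 + x^4/4 + x*log(x)/8 - x*log(7)/8 + x*log(5)/8 + x


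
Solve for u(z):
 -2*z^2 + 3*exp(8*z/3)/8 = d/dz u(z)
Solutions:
 u(z) = C1 - 2*z^3/3 + 9*exp(8*z/3)/64


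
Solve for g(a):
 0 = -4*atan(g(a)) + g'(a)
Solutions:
 Integral(1/atan(_y), (_y, g(a))) = C1 + 4*a


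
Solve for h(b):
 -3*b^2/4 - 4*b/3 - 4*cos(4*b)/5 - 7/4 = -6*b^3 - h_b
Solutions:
 h(b) = C1 - 3*b^4/2 + b^3/4 + 2*b^2/3 + 7*b/4 + sin(4*b)/5


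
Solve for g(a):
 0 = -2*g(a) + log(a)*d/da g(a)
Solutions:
 g(a) = C1*exp(2*li(a))


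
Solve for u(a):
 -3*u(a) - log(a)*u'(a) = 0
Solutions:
 u(a) = C1*exp(-3*li(a))


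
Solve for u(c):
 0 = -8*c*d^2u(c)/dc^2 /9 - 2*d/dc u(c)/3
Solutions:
 u(c) = C1 + C2*c^(1/4)


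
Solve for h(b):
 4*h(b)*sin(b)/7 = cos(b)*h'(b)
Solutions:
 h(b) = C1/cos(b)^(4/7)


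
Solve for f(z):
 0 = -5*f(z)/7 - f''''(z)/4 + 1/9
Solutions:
 f(z) = (C1*sin(5^(1/4)*7^(3/4)*z/7) + C2*cos(5^(1/4)*7^(3/4)*z/7))*exp(-5^(1/4)*7^(3/4)*z/7) + (C3*sin(5^(1/4)*7^(3/4)*z/7) + C4*cos(5^(1/4)*7^(3/4)*z/7))*exp(5^(1/4)*7^(3/4)*z/7) + 7/45


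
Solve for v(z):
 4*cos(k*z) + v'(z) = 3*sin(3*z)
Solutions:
 v(z) = C1 - cos(3*z) - 4*sin(k*z)/k


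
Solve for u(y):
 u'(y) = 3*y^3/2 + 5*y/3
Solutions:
 u(y) = C1 + 3*y^4/8 + 5*y^2/6


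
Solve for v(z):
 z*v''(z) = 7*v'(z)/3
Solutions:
 v(z) = C1 + C2*z^(10/3)


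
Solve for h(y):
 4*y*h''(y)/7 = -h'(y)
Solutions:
 h(y) = C1 + C2/y^(3/4)


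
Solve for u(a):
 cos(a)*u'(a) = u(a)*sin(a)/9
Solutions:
 u(a) = C1/cos(a)^(1/9)


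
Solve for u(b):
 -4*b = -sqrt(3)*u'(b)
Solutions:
 u(b) = C1 + 2*sqrt(3)*b^2/3


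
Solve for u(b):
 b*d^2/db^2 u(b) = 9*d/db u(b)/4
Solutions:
 u(b) = C1 + C2*b^(13/4)


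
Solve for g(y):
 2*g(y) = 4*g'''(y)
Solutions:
 g(y) = C3*exp(2^(2/3)*y/2) + (C1*sin(2^(2/3)*sqrt(3)*y/4) + C2*cos(2^(2/3)*sqrt(3)*y/4))*exp(-2^(2/3)*y/4)


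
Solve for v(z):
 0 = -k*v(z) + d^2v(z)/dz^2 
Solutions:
 v(z) = C1*exp(-sqrt(k)*z) + C2*exp(sqrt(k)*z)


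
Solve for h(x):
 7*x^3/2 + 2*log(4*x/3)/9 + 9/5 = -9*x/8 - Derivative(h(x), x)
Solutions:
 h(x) = C1 - 7*x^4/8 - 9*x^2/16 - 2*x*log(x)/9 - 71*x/45 - 4*x*log(2)/9 + 2*x*log(3)/9


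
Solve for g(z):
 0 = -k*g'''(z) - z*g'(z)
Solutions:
 g(z) = C1 + Integral(C2*airyai(z*(-1/k)^(1/3)) + C3*airybi(z*(-1/k)^(1/3)), z)


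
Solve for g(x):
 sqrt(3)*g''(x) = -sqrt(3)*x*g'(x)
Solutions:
 g(x) = C1 + C2*erf(sqrt(2)*x/2)


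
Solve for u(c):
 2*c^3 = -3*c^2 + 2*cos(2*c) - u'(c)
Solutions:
 u(c) = C1 - c^4/2 - c^3 + sin(2*c)


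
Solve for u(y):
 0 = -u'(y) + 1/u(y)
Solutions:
 u(y) = -sqrt(C1 + 2*y)
 u(y) = sqrt(C1 + 2*y)


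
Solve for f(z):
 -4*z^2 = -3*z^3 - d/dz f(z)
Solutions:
 f(z) = C1 - 3*z^4/4 + 4*z^3/3


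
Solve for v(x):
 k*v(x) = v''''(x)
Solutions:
 v(x) = C1*exp(-k^(1/4)*x) + C2*exp(k^(1/4)*x) + C3*exp(-I*k^(1/4)*x) + C4*exp(I*k^(1/4)*x)


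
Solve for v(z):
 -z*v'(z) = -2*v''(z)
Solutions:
 v(z) = C1 + C2*erfi(z/2)


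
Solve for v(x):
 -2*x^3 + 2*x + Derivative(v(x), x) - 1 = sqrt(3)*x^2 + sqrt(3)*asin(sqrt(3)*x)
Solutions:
 v(x) = C1 + x^4/2 + sqrt(3)*x^3/3 - x^2 + x + sqrt(3)*(x*asin(sqrt(3)*x) + sqrt(3)*sqrt(1 - 3*x^2)/3)


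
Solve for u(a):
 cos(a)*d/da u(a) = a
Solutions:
 u(a) = C1 + Integral(a/cos(a), a)


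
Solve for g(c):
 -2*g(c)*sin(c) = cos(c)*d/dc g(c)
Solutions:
 g(c) = C1*cos(c)^2


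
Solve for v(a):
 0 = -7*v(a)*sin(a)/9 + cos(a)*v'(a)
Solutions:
 v(a) = C1/cos(a)^(7/9)


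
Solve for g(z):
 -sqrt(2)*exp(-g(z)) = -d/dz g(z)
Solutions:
 g(z) = log(C1 + sqrt(2)*z)


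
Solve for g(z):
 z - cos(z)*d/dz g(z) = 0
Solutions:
 g(z) = C1 + Integral(z/cos(z), z)


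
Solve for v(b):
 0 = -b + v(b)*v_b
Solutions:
 v(b) = -sqrt(C1 + b^2)
 v(b) = sqrt(C1 + b^2)


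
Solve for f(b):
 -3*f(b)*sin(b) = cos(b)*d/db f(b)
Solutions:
 f(b) = C1*cos(b)^3


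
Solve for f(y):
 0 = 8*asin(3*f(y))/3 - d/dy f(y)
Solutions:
 Integral(1/asin(3*_y), (_y, f(y))) = C1 + 8*y/3


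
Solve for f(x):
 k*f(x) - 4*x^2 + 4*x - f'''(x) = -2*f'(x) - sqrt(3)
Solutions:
 f(x) = C1*exp(2^(1/3)*x*(6^(1/3)*(-9*k + sqrt(3)*sqrt(27*k^2 - 32))^(1/3)/12 - 2^(1/3)*3^(5/6)*I*(-9*k + sqrt(3)*sqrt(27*k^2 - 32))^(1/3)/12 - 4/((-3^(1/3) + 3^(5/6)*I)*(-9*k + sqrt(3)*sqrt(27*k^2 - 32))^(1/3)))) + C2*exp(2^(1/3)*x*(6^(1/3)*(-9*k + sqrt(3)*sqrt(27*k^2 - 32))^(1/3)/12 + 2^(1/3)*3^(5/6)*I*(-9*k + sqrt(3)*sqrt(27*k^2 - 32))^(1/3)/12 + 4/((3^(1/3) + 3^(5/6)*I)*(-9*k + sqrt(3)*sqrt(27*k^2 - 32))^(1/3)))) + C3*exp(-6^(1/3)*x*(2^(1/3)*(-9*k + sqrt(3)*sqrt(27*k^2 - 32))^(1/3) + 4*3^(1/3)/(-9*k + sqrt(3)*sqrt(27*k^2 - 32))^(1/3))/6) + 4*x^2/k - 4*x/k - sqrt(3)/k - 16*x/k^2 + 8/k^2 + 32/k^3


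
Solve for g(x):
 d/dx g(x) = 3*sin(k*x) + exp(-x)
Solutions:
 g(x) = C1 - exp(-x) - 3*cos(k*x)/k


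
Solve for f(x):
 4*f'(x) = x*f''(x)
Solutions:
 f(x) = C1 + C2*x^5


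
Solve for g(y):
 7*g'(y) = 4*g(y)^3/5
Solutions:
 g(y) = -sqrt(70)*sqrt(-1/(C1 + 4*y))/2
 g(y) = sqrt(70)*sqrt(-1/(C1 + 4*y))/2


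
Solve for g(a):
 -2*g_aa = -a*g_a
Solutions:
 g(a) = C1 + C2*erfi(a/2)


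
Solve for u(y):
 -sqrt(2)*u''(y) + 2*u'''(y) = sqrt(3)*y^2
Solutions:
 u(y) = C1 + C2*y + C3*exp(sqrt(2)*y/2) - sqrt(6)*y^4/24 - sqrt(3)*y^3/3 - sqrt(6)*y^2


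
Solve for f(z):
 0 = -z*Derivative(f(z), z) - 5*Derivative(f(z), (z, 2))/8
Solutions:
 f(z) = C1 + C2*erf(2*sqrt(5)*z/5)


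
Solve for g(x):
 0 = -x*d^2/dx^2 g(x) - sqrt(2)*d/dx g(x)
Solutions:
 g(x) = C1 + C2*x^(1 - sqrt(2))


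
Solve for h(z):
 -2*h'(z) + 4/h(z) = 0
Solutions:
 h(z) = -sqrt(C1 + 4*z)
 h(z) = sqrt(C1 + 4*z)


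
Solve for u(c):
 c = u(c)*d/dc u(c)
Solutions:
 u(c) = -sqrt(C1 + c^2)
 u(c) = sqrt(C1 + c^2)


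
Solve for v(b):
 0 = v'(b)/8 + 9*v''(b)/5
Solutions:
 v(b) = C1 + C2*exp(-5*b/72)


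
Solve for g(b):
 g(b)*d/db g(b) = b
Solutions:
 g(b) = -sqrt(C1 + b^2)
 g(b) = sqrt(C1 + b^2)


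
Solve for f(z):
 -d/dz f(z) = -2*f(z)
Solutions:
 f(z) = C1*exp(2*z)


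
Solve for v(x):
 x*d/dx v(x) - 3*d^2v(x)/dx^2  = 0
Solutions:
 v(x) = C1 + C2*erfi(sqrt(6)*x/6)


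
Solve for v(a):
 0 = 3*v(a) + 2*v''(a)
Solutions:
 v(a) = C1*sin(sqrt(6)*a/2) + C2*cos(sqrt(6)*a/2)


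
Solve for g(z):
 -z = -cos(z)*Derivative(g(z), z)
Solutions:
 g(z) = C1 + Integral(z/cos(z), z)


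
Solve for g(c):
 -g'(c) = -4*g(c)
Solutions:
 g(c) = C1*exp(4*c)


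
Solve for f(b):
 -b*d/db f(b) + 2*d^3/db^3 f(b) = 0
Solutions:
 f(b) = C1 + Integral(C2*airyai(2^(2/3)*b/2) + C3*airybi(2^(2/3)*b/2), b)


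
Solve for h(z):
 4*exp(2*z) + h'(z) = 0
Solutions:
 h(z) = C1 - 2*exp(2*z)


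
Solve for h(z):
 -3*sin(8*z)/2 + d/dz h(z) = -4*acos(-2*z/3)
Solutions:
 h(z) = C1 - 4*z*acos(-2*z/3) - 2*sqrt(9 - 4*z^2) - 3*cos(8*z)/16


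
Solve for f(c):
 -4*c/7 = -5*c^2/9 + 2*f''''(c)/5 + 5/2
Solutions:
 f(c) = C1 + C2*c + C3*c^2 + C4*c^3 + 5*c^6/1296 - c^5/84 - 25*c^4/96


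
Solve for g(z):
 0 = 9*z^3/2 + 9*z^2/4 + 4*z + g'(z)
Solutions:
 g(z) = C1 - 9*z^4/8 - 3*z^3/4 - 2*z^2


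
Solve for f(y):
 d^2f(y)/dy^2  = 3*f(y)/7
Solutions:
 f(y) = C1*exp(-sqrt(21)*y/7) + C2*exp(sqrt(21)*y/7)


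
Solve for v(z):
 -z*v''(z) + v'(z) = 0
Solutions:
 v(z) = C1 + C2*z^2


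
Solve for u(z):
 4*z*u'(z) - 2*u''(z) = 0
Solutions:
 u(z) = C1 + C2*erfi(z)


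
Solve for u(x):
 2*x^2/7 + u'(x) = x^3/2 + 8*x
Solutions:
 u(x) = C1 + x^4/8 - 2*x^3/21 + 4*x^2


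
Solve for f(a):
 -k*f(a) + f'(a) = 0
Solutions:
 f(a) = C1*exp(a*k)


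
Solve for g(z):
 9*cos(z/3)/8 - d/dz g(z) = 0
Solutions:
 g(z) = C1 + 27*sin(z/3)/8


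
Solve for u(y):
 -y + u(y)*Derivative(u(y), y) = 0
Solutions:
 u(y) = -sqrt(C1 + y^2)
 u(y) = sqrt(C1 + y^2)


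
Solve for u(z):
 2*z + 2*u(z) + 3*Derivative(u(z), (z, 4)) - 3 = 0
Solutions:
 u(z) = -z + (C1*sin(6^(3/4)*z/6) + C2*cos(6^(3/4)*z/6))*exp(-6^(3/4)*z/6) + (C3*sin(6^(3/4)*z/6) + C4*cos(6^(3/4)*z/6))*exp(6^(3/4)*z/6) + 3/2


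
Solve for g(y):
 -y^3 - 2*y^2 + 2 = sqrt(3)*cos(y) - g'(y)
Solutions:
 g(y) = C1 + y^4/4 + 2*y^3/3 - 2*y + sqrt(3)*sin(y)


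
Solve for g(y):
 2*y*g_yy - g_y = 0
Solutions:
 g(y) = C1 + C2*y^(3/2)


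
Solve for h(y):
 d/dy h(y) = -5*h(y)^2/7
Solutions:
 h(y) = 7/(C1 + 5*y)


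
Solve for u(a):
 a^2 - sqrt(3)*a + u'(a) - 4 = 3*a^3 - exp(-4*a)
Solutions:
 u(a) = C1 + 3*a^4/4 - a^3/3 + sqrt(3)*a^2/2 + 4*a + exp(-4*a)/4


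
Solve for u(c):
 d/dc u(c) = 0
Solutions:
 u(c) = C1


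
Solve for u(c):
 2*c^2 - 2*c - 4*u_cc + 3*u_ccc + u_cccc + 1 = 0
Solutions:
 u(c) = C1 + C2*c + C3*exp(-4*c) + C4*exp(c) + c^4/24 + c^3/24 + 11*c^2/32


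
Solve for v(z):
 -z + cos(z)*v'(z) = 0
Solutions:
 v(z) = C1 + Integral(z/cos(z), z)


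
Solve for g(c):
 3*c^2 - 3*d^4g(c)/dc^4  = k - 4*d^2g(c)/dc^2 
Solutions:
 g(c) = C1 + C2*c + C3*exp(-2*sqrt(3)*c/3) + C4*exp(2*sqrt(3)*c/3) - c^4/16 + c^2*(2*k - 9)/16


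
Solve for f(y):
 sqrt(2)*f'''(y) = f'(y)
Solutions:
 f(y) = C1 + C2*exp(-2^(3/4)*y/2) + C3*exp(2^(3/4)*y/2)


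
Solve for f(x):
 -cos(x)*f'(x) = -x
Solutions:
 f(x) = C1 + Integral(x/cos(x), x)


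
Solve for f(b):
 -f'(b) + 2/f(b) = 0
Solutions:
 f(b) = -sqrt(C1 + 4*b)
 f(b) = sqrt(C1 + 4*b)


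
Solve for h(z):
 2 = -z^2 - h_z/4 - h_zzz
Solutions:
 h(z) = C1 + C2*sin(z/2) + C3*cos(z/2) - 4*z^3/3 + 24*z


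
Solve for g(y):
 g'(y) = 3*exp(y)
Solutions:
 g(y) = C1 + 3*exp(y)


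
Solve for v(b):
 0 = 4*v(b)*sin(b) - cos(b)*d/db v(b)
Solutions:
 v(b) = C1/cos(b)^4


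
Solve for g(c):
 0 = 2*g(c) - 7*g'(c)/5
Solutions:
 g(c) = C1*exp(10*c/7)


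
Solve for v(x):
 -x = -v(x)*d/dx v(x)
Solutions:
 v(x) = -sqrt(C1 + x^2)
 v(x) = sqrt(C1 + x^2)


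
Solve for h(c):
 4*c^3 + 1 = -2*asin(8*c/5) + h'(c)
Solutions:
 h(c) = C1 + c^4 + 2*c*asin(8*c/5) + c + sqrt(25 - 64*c^2)/4


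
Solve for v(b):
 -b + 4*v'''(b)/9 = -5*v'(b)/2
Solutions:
 v(b) = C1 + C2*sin(3*sqrt(10)*b/4) + C3*cos(3*sqrt(10)*b/4) + b^2/5


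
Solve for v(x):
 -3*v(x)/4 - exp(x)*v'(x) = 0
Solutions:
 v(x) = C1*exp(3*exp(-x)/4)


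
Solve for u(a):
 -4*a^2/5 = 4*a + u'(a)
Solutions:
 u(a) = C1 - 4*a^3/15 - 2*a^2


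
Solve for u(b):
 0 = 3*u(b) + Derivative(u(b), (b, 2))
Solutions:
 u(b) = C1*sin(sqrt(3)*b) + C2*cos(sqrt(3)*b)


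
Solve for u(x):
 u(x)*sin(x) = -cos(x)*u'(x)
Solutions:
 u(x) = C1*cos(x)


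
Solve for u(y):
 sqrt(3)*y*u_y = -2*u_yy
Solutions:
 u(y) = C1 + C2*erf(3^(1/4)*y/2)


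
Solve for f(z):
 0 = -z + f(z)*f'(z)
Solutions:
 f(z) = -sqrt(C1 + z^2)
 f(z) = sqrt(C1 + z^2)


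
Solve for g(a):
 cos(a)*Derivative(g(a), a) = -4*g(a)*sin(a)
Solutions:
 g(a) = C1*cos(a)^4


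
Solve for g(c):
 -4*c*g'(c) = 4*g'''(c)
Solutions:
 g(c) = C1 + Integral(C2*airyai(-c) + C3*airybi(-c), c)


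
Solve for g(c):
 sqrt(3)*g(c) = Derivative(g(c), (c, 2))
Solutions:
 g(c) = C1*exp(-3^(1/4)*c) + C2*exp(3^(1/4)*c)


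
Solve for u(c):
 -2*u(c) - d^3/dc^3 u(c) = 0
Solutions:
 u(c) = C3*exp(-2^(1/3)*c) + (C1*sin(2^(1/3)*sqrt(3)*c/2) + C2*cos(2^(1/3)*sqrt(3)*c/2))*exp(2^(1/3)*c/2)


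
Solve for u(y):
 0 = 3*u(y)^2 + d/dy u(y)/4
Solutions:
 u(y) = 1/(C1 + 12*y)


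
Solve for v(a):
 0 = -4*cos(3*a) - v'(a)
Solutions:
 v(a) = C1 - 4*sin(3*a)/3


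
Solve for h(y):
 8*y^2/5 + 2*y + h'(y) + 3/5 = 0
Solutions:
 h(y) = C1 - 8*y^3/15 - y^2 - 3*y/5


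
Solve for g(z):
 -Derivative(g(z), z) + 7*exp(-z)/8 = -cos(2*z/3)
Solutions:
 g(z) = C1 + 3*sin(2*z/3)/2 - 7*exp(-z)/8


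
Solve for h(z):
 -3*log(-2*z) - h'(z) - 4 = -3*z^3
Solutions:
 h(z) = C1 + 3*z^4/4 - 3*z*log(-z) + z*(-3*log(2) - 1)


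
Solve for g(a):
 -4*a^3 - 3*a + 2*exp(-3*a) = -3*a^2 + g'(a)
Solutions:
 g(a) = C1 - a^4 + a^3 - 3*a^2/2 - 2*exp(-3*a)/3


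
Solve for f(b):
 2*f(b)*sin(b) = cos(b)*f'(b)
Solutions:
 f(b) = C1/cos(b)^2


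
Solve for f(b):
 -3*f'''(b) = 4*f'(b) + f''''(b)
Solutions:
 f(b) = C1 + C2*exp(b*(-1 + 1/(2*(2*sqrt(2) + 3)^(1/3)) + (2*sqrt(2) + 3)^(1/3)/2))*sin(sqrt(3)*b*(-(2*sqrt(2) + 3)^(1/3) + (2*sqrt(2) + 3)^(-1/3))/2) + C3*exp(b*(-1 + 1/(2*(2*sqrt(2) + 3)^(1/3)) + (2*sqrt(2) + 3)^(1/3)/2))*cos(sqrt(3)*b*(-(2*sqrt(2) + 3)^(1/3) + (2*sqrt(2) + 3)^(-1/3))/2) + C4*exp(-b*((2*sqrt(2) + 3)^(-1/3) + 1 + (2*sqrt(2) + 3)^(1/3)))


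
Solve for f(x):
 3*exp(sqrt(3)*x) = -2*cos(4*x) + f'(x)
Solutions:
 f(x) = C1 + sqrt(3)*exp(sqrt(3)*x) + sin(4*x)/2


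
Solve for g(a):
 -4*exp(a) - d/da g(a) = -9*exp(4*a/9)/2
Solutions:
 g(a) = C1 + 81*exp(4*a/9)/8 - 4*exp(a)


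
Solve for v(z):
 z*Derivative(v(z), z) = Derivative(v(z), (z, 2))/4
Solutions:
 v(z) = C1 + C2*erfi(sqrt(2)*z)


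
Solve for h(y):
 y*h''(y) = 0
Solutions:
 h(y) = C1 + C2*y


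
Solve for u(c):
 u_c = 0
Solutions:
 u(c) = C1


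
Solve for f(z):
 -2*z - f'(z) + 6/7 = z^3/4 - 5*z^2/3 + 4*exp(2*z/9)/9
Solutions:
 f(z) = C1 - z^4/16 + 5*z^3/9 - z^2 + 6*z/7 - 2*exp(2*z/9)


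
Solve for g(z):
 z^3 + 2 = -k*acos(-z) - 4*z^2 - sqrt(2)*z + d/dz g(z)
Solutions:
 g(z) = C1 + k*(z*acos(-z) + sqrt(1 - z^2)) + z^4/4 + 4*z^3/3 + sqrt(2)*z^2/2 + 2*z


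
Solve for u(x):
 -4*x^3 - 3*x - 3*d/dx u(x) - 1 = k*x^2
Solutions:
 u(x) = C1 - k*x^3/9 - x^4/3 - x^2/2 - x/3


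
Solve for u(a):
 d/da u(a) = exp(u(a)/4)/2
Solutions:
 u(a) = 4*log(-1/(C1 + a)) + 12*log(2)


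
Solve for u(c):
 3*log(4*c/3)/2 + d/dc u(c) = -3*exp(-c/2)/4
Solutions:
 u(c) = C1 - 3*c*log(c)/2 + c*(-3*log(2) + 3/2 + 3*log(3)/2) + 3*exp(-c/2)/2


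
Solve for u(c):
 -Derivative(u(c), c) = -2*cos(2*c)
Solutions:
 u(c) = C1 + sin(2*c)


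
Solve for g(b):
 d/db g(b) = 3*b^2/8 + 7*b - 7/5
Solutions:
 g(b) = C1 + b^3/8 + 7*b^2/2 - 7*b/5


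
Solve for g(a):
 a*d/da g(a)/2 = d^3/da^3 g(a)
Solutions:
 g(a) = C1 + Integral(C2*airyai(2^(2/3)*a/2) + C3*airybi(2^(2/3)*a/2), a)


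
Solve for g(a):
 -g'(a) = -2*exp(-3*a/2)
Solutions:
 g(a) = C1 - 4*exp(-3*a/2)/3


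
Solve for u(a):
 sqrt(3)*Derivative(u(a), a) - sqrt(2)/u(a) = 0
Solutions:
 u(a) = -sqrt(C1 + 6*sqrt(6)*a)/3
 u(a) = sqrt(C1 + 6*sqrt(6)*a)/3
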